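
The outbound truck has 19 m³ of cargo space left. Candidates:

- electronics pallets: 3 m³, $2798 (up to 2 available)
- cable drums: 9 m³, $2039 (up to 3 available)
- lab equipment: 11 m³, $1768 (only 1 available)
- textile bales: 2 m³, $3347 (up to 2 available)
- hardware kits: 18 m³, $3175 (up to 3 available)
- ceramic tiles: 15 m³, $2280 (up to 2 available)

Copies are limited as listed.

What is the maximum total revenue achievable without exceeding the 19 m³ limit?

Taking 2×electronics pallets + cable drums + 2×textile bales: 19 m³ used, 14329 in revenue.
No other feasible combination exceeds 14329.

14329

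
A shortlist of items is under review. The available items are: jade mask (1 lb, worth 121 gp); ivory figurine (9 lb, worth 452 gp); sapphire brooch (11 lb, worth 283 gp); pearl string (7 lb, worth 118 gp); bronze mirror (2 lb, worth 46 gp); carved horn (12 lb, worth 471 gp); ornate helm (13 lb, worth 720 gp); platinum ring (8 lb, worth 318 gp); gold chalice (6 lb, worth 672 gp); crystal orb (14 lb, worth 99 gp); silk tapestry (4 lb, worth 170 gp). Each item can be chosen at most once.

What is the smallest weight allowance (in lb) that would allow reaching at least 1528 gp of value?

Need the lightest bundle worth ≥ 1528.
jade mask + bronze mirror + ornate helm + gold chalice reaches 1559 using 22 lb.
Below 22 lb the best achievable stays under 1528.

22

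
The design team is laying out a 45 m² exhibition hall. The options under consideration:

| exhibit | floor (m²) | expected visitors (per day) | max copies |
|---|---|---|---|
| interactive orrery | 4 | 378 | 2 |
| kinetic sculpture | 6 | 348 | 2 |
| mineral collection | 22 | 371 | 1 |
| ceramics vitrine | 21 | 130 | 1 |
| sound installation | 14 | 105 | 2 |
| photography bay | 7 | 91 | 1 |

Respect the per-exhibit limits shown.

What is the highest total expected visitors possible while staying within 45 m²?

Taking 2×interactive orrery + 2×kinetic sculpture + mineral collection: 42 m² used, 1823 in expected visitors.
The spare 3 m² is too small for any remaining exhibit, and no exchange beats 1823.

1823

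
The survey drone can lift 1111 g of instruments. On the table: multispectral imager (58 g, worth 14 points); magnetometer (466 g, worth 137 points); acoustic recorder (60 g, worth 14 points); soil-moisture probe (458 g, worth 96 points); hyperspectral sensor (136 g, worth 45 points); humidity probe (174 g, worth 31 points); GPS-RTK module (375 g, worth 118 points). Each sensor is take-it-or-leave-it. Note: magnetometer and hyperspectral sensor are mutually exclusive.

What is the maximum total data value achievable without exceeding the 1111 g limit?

300

Ranking by ratio (data value/g): hyperspectral sensor 0.33, GPS-RTK module 0.31, magnetometer 0.29.
Best packing: multispectral imager + magnetometer + humidity probe + GPS-RTK module — 1073 g, 300 total.
Every other selection either busts 1111 g or breaks a pairing rule or fails to beat 300.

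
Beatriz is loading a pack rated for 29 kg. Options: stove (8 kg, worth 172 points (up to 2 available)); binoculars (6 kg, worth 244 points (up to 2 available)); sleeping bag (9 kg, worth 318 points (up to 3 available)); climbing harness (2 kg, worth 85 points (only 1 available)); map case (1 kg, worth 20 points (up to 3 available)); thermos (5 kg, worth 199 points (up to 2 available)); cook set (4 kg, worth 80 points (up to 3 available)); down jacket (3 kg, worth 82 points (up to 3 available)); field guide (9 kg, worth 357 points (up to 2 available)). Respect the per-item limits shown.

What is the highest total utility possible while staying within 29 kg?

1157

A density-first pass picks 2×binoculars + climbing harness + 2×map case + 2×thermos + down jacket — 1093 at 29 kg.
But binoculars + thermos + 2×field guide fits in 29 kg and reaches 1157.
Every other selection either busts 29 kg or exceeds an availability limit or fails to beat 1157.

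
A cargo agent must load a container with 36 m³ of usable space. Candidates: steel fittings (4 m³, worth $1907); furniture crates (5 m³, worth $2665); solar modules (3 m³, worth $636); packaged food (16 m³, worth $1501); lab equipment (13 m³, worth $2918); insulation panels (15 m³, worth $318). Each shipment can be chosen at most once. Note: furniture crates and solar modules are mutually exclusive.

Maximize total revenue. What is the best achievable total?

By revenue per m³: furniture crates 533.00, steel fittings 476.75, lab equipment 224.46 lead.
Best packing: steel fittings + furniture crates + lab equipment — 22 m³, 7490 total.

7490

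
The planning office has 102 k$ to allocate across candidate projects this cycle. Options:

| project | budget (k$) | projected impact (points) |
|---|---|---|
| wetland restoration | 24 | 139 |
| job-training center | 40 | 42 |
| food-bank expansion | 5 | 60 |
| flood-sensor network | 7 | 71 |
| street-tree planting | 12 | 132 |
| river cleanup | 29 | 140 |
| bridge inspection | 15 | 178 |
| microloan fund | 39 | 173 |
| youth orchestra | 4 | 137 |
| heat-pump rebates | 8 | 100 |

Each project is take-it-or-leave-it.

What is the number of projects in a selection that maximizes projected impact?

7

Optimal total is 897.
One optimal bundle: wetland restoration + flood-sensor network + street-tree planting + river cleanup + bridge inspection + youth orchestra + heat-pump rebates (99 k$).
Every optimal selection uses 7 projects.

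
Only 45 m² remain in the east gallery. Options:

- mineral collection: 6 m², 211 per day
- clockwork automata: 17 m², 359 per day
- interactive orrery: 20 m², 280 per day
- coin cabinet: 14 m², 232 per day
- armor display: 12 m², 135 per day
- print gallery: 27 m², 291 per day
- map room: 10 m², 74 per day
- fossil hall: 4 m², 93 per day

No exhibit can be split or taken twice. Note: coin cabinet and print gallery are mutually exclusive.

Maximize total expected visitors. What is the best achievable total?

895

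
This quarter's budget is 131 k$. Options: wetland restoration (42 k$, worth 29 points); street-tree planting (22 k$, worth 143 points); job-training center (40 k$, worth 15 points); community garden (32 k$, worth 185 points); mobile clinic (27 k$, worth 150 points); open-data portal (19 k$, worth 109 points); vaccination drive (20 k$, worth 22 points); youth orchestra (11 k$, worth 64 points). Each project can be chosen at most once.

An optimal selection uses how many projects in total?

Best achievable projected impact is 673.
For example street-tree planting + community garden + mobile clinic + open-data portal + vaccination drive + youth orchestra achieves it, using 131 k$.
All optima have 6 projects.

6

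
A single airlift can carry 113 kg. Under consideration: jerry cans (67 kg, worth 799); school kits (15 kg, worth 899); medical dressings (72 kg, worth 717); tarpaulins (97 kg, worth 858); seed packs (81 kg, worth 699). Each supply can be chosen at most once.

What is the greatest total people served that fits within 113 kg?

Density check — school kits 59.93, jerry cans 11.93, medical dressings 9.96 are the best per kg.
Taking the top-ratio supplies first gives jerry cans + school kits for 1698 (82 kg).
Replace jerry cans with tarpaulins: the trade gains 59 net, giving 1757 at 112 kg.
No other feasible combination exceeds 1757.

1757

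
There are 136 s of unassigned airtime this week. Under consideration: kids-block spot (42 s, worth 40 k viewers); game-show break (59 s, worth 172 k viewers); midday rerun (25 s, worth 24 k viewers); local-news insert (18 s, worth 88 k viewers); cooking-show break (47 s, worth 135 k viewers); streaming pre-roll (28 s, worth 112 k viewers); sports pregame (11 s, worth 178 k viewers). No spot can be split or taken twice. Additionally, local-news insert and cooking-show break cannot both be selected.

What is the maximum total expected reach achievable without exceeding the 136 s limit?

550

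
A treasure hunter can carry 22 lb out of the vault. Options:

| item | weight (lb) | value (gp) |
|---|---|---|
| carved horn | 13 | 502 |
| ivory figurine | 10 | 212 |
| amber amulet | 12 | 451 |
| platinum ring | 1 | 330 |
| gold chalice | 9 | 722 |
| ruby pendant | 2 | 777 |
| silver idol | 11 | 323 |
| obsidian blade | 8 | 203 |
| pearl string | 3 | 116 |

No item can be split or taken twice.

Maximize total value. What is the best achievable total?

2041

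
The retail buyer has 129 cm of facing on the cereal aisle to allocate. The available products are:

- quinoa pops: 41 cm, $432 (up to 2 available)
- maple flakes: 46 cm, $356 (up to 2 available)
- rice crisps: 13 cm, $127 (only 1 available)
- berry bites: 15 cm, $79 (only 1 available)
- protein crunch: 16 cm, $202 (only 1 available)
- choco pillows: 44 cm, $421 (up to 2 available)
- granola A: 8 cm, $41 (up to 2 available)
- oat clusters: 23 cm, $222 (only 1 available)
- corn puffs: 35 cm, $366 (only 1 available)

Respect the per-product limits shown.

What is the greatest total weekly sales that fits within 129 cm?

1349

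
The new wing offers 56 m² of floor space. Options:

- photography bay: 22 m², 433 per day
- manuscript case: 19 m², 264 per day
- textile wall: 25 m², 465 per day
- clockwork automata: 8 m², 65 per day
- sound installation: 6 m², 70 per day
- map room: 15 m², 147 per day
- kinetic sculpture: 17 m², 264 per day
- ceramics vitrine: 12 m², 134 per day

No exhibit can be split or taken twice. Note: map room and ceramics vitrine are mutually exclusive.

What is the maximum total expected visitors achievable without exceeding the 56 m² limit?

968

The ratio ordering already packs tightly: photography bay + textile wall + sound installation, 53 m², 968.
Every other selection either busts 56 m² or breaks a pairing rule or fails to beat 968.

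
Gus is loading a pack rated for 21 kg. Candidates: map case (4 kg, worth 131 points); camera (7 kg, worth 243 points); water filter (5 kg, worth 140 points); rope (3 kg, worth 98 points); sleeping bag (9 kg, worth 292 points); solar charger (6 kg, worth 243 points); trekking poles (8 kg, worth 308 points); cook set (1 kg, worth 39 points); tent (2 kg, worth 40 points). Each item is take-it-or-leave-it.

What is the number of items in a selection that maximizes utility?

Best achievable utility is 794.
One optimal bundle: camera + solar charger + trekking poles (21 kg).
Any selection reaching 794 contains exactly 3 items.

3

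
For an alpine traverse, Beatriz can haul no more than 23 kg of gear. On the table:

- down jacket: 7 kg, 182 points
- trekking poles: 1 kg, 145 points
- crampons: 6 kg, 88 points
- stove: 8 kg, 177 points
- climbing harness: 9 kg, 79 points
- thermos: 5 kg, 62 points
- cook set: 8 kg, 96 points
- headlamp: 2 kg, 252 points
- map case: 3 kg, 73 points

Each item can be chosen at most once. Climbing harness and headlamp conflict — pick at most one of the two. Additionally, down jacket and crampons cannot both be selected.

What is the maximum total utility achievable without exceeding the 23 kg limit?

Down jacket + trekking poles + stove + headlamp + map case uses 21 of the 23 kg and totals 829.

829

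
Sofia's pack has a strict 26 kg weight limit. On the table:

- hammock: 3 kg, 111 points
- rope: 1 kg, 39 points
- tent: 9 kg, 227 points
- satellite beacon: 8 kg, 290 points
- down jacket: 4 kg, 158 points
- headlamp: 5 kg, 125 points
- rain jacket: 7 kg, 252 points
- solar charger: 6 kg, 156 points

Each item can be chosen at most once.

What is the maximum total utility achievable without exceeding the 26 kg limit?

895

A density-first pass picks hammock + rope + satellite beacon + down jacket + rain jacket — 850 at 23 kg.
Replace hammock with solar charger: the trade gains 45 net, giving 895 at 26 kg.
The closest alternative, rope + satellite beacon + down jacket + headlamp + rain jacket, reaches only 864.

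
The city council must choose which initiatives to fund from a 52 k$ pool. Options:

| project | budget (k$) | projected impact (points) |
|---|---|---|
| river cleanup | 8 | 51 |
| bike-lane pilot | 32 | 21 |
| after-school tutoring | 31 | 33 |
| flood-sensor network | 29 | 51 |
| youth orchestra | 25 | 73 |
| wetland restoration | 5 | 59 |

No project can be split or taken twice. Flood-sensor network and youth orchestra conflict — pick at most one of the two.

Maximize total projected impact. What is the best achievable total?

183

Density check — wetland restoration 11.80, river cleanup 6.38, youth orchestra 2.92 are the best per k$.
Taking river cleanup + youth orchestra + wetland restoration: 38 k$ used, 183 in projected impact.
Runner-up river cleanup + flood-sensor network + wetland restoration tops out at 161.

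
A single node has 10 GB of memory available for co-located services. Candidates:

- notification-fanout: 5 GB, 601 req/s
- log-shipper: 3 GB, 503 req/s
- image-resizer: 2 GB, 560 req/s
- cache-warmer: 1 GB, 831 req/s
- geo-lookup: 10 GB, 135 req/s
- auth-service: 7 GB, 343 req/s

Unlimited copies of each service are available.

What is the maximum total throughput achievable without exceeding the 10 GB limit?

Taking 10×cache-warmer: 10 GB used, 8310 in throughput.
No other feasible combination exceeds 8310.

8310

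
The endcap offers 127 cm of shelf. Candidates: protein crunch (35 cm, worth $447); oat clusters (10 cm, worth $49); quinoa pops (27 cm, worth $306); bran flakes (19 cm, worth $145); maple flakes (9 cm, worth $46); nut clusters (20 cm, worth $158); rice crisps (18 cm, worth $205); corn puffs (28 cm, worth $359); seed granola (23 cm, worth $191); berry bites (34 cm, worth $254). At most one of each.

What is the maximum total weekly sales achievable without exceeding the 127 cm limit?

1462

Best packing: protein crunch + quinoa pops + bran flakes + rice crisps + corn puffs — 127 cm, 1462 total.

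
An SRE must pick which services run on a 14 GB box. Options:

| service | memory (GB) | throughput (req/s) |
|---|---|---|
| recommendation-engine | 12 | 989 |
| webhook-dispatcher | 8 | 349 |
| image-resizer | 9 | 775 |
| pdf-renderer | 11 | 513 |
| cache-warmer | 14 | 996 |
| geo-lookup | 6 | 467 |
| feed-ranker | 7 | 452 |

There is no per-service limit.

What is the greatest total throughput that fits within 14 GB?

996

Taking the top-ratio services first gives image-resizer for 775 (9 GB).
Dropping image-resizer frees 9 GB; slotting in cache-warmer (14 GB) lifts the total to 996 at 14 GB.
That's the maximum — no swap from here does better than 996.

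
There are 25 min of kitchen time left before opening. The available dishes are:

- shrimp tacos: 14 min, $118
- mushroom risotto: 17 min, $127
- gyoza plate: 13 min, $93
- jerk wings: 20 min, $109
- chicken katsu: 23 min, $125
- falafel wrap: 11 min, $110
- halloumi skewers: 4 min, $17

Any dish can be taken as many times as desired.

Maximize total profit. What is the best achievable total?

A density-first pass picks 2×falafel wrap — 220 at 22 min.
Replace falafel wrap with shrimp tacos: the trade gains 8 net, giving 228 at 25 min.

228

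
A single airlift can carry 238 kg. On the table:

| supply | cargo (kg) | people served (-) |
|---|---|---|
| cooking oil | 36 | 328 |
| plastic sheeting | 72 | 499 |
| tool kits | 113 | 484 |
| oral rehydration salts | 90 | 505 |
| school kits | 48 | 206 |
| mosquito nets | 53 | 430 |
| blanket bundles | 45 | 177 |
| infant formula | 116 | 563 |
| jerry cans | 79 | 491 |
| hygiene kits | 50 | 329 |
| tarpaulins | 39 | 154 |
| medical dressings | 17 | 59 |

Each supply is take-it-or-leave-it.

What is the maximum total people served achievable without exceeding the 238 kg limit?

Greedy by ratio would take cooking oil + plastic sheeting + mosquito nets + hygiene kits + medical dressings: 228 kg used, total 1645.
The 70 kg tied up in mosquito nets and medical dressings is better spent on jerry cans — total rises to 1647 (237 kg).
Runner-up cooking oil + plastic sheeting + mosquito nets + hygiene kits + medical dressings tops out at 1645.

1647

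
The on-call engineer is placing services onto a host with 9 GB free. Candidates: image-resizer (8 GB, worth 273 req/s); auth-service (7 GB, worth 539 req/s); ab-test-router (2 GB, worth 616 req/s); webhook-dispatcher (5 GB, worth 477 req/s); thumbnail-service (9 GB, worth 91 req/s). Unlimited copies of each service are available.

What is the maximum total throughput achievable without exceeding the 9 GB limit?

The ratio ordering already packs tightly: 4×ab-test-router, 8 GB, 2464.
That's the maximum — no swap from here does better than 2464.

2464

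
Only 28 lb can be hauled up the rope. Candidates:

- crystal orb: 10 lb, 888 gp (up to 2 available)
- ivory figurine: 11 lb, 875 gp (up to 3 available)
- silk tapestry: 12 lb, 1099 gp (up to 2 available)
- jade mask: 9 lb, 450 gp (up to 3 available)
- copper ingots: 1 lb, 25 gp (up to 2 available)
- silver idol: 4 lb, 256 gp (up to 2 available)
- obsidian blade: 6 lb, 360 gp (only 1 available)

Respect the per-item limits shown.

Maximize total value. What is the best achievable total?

Best packing: 2×silk tapestry + silver idol — 28 lb, 2454 total.
Every other selection either busts 28 lb or exceeds an availability limit or fails to beat 2454.

2454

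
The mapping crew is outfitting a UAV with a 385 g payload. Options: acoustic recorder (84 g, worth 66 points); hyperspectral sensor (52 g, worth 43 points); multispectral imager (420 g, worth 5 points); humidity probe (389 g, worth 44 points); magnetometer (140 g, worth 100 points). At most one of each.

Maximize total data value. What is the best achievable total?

209

By data value per g: hyperspectral sensor 0.83, acoustic recorder 0.79, magnetometer 0.71, humidity probe 0.11 lead.
Best packing: acoustic recorder + hyperspectral sensor + magnetometer — 276 g, 209 total.
Next best is acoustic recorder + magnetometer at 166 (224 g) — short by 43.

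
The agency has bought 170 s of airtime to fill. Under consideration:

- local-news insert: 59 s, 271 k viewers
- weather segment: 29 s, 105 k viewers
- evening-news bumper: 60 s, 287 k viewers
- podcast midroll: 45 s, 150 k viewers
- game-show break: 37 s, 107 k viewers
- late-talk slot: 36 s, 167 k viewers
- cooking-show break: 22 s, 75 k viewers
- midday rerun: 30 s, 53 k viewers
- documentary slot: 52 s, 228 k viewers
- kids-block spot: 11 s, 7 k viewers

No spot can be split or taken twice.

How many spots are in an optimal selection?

4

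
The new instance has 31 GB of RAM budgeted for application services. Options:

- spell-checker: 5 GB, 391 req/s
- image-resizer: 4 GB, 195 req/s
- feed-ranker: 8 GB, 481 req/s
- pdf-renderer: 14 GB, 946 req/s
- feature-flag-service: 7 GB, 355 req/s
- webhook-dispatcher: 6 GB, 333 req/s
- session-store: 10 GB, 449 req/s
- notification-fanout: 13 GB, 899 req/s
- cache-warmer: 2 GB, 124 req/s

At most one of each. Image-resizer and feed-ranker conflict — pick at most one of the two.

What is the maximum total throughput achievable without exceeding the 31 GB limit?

2040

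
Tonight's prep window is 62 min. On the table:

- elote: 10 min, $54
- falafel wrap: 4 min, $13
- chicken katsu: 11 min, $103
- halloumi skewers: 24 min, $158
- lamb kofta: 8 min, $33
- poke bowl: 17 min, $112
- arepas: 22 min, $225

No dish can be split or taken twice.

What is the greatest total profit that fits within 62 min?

Density check — arepas 10.23, chicken katsu 9.36, poke bowl 6.59, halloumi skewers 6.58 are the best per min.
Greedy by ratio would take elote + chicken katsu + poke bowl + arepas: 60 min used, total 494.
Replace elote and poke bowl with falafel wrap + halloumi skewers: the trade gains 5 net, giving 499 at 61 min.
Next best is elote + chicken katsu + poke bowl + arepas at 494 (60 min) — short by 5.

499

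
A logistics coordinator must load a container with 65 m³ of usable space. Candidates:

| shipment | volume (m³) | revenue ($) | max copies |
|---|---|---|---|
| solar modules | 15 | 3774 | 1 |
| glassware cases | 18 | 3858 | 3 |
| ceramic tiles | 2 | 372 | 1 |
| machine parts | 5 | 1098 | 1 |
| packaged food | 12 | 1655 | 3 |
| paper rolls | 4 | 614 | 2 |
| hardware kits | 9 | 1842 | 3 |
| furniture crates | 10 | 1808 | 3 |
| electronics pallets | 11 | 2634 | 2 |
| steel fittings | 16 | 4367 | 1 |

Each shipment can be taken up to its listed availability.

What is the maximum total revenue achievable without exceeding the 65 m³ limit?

The ratio heuristic lands on solar modules + ceramic tiles + machine parts + paper rolls + 2×electronics pallets + steel fittings (15493) but leaves 1 m³ idle.
Replace ceramic tiles and paper rolls and electronics pallets with glassware cases: the trade gains 238 net, giving 15731 at 65 m³.
Nothing else within 65 m³ beats 15731.

15731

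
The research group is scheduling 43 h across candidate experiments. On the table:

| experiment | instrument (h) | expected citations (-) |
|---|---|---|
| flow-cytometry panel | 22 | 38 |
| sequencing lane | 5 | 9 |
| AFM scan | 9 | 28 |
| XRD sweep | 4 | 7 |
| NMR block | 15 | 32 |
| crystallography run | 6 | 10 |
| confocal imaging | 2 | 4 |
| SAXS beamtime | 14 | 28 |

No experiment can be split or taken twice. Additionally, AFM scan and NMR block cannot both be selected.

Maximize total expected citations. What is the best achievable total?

Best packing: flow-cytometry panel + AFM scan + XRD sweep + crystallography run + confocal imaging — 43 h, 87 total.
Nothing else feasible within 43 h beats 87.

87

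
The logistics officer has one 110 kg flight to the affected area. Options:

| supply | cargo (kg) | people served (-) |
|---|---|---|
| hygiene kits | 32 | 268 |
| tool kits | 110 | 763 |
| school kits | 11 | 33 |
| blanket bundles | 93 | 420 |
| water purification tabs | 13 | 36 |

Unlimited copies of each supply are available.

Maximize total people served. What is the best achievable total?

840

Taking the top-ratio supplies first gives 3×hygiene kits + school kits for 837 (107 kg).
Replace school kits with water purification tabs: the trade gains 3 net, giving 840 at 109 kg.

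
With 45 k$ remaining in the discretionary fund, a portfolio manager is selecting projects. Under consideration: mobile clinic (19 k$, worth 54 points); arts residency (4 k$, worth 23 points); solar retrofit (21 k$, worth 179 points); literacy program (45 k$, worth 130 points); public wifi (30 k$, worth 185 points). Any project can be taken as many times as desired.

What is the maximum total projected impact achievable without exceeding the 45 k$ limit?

358

By projected impact per k$: solar retrofit 8.52, public wifi 6.17, arts residency 5.75, literacy program 2.89 lead.
Taking 2×solar retrofit: 42 k$ used, 358 in projected impact.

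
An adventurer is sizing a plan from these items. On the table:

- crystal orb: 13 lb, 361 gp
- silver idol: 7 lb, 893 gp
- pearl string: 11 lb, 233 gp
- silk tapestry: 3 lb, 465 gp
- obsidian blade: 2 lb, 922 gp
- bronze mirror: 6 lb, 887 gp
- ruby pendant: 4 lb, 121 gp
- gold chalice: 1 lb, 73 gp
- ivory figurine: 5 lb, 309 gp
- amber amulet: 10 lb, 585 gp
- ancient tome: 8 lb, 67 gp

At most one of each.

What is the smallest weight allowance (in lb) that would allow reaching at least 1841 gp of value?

Need the lightest bundle worth ≥ 1841.
obsidian blade + bronze mirror + gold chalice: 1882 value at 9 lb.
Below 9 lb the best achievable stays under 1841.

9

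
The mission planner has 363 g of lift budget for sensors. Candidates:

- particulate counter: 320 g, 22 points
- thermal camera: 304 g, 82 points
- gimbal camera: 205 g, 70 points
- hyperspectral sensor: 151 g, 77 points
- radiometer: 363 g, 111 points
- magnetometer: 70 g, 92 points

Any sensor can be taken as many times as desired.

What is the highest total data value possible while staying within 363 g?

460

Best packing: 5×magnetometer — 350 g, 460 total.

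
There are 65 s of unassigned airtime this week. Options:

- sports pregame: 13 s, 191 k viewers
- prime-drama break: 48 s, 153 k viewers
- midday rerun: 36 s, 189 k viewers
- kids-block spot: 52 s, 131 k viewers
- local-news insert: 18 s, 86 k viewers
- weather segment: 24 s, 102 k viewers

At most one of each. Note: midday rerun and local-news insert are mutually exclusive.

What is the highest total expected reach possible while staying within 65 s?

380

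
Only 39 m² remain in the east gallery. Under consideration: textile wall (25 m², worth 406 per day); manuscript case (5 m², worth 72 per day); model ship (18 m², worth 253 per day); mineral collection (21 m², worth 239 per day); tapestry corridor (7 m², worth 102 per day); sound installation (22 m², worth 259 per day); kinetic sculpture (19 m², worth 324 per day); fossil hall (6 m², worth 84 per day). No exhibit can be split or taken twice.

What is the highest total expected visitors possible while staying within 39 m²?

592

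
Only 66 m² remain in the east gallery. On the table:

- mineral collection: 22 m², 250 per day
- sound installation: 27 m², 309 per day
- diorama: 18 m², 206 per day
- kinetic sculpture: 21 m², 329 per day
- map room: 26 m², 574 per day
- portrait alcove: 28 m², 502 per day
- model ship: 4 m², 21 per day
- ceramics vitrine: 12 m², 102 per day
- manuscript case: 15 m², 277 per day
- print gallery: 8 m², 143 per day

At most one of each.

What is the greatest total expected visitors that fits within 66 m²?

The ratio heuristic lands on map room + model ship + ceramics vitrine + manuscript case + print gallery (1117) but leaves 1 m² idle.
The 27 m² tied up in ceramics vitrine and manuscript case is better spent on portrait alcove — total rises to 1240 (66 m²).
Runner-up map room + portrait alcove + print gallery tops out at 1219.

1240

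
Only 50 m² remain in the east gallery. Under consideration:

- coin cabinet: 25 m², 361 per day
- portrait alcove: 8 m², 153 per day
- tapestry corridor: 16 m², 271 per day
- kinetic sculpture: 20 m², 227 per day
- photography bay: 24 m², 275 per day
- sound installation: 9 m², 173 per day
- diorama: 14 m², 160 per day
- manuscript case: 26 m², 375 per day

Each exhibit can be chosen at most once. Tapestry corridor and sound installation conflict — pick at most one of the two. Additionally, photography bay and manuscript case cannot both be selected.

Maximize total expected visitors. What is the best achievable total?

By expected visitors per m²: sound installation 19.22, portrait alcove 19.12, tapestry corridor 16.94 lead.
Taking portrait alcove + tapestry corridor + manuscript case: 50 m² used, 799 in expected visitors.

799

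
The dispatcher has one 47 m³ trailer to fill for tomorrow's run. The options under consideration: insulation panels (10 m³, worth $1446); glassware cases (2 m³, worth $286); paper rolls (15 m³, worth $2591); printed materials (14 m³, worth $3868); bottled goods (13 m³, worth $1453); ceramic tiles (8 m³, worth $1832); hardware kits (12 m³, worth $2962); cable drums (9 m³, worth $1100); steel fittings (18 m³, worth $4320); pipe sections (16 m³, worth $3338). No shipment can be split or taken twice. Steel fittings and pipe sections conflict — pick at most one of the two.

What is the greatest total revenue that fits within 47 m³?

11436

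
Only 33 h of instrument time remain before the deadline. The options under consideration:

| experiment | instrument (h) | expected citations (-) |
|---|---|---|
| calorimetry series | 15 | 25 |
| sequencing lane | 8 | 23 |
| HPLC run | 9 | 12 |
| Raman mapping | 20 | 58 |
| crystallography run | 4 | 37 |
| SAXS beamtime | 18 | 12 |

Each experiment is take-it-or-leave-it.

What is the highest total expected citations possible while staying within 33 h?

By expected citations per h: crystallography run 9.25, Raman mapping 2.90, sequencing lane 2.88 lead.
Best packing: sequencing lane + Raman mapping + crystallography run — 32 h, 118 total.
An exhaustive check of the 64 subsets confirms 118.

118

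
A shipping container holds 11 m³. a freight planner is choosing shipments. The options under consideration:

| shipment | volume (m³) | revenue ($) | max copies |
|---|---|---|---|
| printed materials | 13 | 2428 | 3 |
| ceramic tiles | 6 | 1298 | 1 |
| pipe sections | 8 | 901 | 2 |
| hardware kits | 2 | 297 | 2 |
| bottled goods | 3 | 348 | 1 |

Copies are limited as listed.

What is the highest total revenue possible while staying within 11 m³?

A density-first pass picks ceramic tiles + 2×hardware kits — 1892 at 10 m³.
Dropping hardware kits frees 2 m³; slotting in bottled goods (3 m³) lifts the total to 1943 at 11 m³.

1943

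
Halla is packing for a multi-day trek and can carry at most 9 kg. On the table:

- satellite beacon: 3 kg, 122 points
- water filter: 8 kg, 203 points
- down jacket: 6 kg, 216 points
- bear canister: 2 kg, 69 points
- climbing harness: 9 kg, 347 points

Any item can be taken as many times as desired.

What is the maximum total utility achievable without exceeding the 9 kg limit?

366

3×satellite beacon uses 9 of the 9 kg and totals 366.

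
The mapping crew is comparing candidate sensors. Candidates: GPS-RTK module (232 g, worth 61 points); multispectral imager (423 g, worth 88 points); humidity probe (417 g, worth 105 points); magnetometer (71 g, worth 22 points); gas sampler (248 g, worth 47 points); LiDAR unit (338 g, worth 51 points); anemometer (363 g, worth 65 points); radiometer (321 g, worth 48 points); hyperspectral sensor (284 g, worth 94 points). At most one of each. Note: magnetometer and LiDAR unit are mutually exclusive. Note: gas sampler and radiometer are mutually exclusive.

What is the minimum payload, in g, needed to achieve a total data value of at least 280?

1004

Minimise g subject to total data value ≥ 280.
Taking GPS-RTK module + humidity probe + magnetometer + hyperspectral sensor gives 282 (≥ 280) for 1004 g.
No combination under 1004 g hits 280.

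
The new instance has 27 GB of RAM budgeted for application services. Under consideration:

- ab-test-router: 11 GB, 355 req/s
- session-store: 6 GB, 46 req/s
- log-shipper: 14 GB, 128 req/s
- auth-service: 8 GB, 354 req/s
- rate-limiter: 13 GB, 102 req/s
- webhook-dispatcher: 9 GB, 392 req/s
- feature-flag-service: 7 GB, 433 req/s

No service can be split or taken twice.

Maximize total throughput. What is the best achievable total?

The ratio heuristic lands on auth-service + webhook-dispatcher + feature-flag-service (1179) but leaves 3 GB idle.
Dropping auth-service frees 8 GB; slotting in ab-test-router (11 GB) lifts the total to 1180 at 27 GB.
The closest alternative, auth-service + webhook-dispatcher + feature-flag-service, reaches only 1179.

1180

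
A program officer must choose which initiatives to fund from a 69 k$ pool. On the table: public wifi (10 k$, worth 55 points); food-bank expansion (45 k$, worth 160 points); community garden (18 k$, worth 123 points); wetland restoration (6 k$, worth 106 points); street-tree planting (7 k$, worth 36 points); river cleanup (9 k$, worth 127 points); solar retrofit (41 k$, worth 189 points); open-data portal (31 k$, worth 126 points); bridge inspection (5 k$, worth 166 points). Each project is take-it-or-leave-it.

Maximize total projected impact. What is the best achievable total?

Ranking by ratio (projected impact/k$): bridge inspection 33.20, wetland restoration 17.67, river cleanup 14.11, community garden 6.83.
Filling by ratio: public wifi + community garden + wetland restoration + street-tree planting + river cleanup + bridge inspection for 613, with 14 k$ left unused.
Dropping public wifi and street-tree planting frees 17 k$; slotting in open-data portal (31 k$) lifts the total to 648 at 69 k$.
That's the maximum — no swap from here does better than 648.

648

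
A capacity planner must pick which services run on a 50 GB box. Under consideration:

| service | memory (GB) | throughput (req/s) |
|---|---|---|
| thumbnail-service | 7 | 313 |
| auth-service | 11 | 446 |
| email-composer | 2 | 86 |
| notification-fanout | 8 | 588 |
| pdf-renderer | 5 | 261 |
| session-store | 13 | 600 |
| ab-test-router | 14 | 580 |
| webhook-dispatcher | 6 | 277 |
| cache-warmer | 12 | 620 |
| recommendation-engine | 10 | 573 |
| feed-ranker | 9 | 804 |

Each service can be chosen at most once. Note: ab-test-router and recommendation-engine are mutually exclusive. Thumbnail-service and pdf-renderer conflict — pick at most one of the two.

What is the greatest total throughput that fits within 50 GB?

3123

Taking notification-fanout + pdf-renderer + webhook-dispatcher + cache-warmer + recommendation-engine + feed-ranker: 50 GB used, 3123 in throughput.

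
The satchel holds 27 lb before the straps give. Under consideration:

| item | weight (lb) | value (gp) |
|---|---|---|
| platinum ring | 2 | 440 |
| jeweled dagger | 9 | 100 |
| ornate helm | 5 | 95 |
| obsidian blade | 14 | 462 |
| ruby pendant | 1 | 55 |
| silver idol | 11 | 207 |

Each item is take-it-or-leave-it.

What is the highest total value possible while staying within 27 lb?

1109

Density check — platinum ring 220.00, ruby pendant 55.00, obsidian blade 33.00, ornate helm 19.00 are the best per lb.
Taking the top-ratio items first gives platinum ring + ornate helm + obsidian blade + ruby pendant for 1052 (22 lb).
Dropping ornate helm and ruby pendant frees 6 lb; slotting in silver idol (11 lb) lifts the total to 1109 at 27 lb.
That's the maximum — no swap from here does better than 1109.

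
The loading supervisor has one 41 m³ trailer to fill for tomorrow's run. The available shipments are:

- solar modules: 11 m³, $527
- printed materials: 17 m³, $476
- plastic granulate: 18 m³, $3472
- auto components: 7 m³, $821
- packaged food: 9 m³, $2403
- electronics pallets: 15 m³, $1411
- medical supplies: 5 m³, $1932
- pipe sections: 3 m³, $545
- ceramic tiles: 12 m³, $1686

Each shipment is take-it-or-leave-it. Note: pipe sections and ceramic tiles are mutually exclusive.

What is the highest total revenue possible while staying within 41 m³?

8628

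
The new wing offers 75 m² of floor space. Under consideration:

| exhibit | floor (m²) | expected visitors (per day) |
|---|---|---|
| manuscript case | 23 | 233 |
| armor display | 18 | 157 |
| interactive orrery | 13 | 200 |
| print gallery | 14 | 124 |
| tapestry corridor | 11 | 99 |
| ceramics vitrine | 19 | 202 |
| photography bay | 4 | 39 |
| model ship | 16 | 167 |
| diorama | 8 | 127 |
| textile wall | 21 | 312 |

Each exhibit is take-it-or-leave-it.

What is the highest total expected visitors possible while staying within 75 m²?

Greedy by ratio would take interactive orrery + ceramics vitrine + photography bay + diorama + textile wall: 65 m² used, total 880.
Replace photography bay with print gallery: the trade gains 85 net, giving 965 at 75 m².
Every other selection either busts 75 m² or fails to beat 965.

965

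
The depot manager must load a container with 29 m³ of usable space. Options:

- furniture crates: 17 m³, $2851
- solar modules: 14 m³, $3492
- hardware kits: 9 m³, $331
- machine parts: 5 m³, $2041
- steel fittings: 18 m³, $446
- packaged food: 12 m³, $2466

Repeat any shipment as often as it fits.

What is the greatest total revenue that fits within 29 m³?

Best packing: 5×machine parts — 25 m³, 10205 total.
That's the maximum — no swap from here does better than 10205.

10205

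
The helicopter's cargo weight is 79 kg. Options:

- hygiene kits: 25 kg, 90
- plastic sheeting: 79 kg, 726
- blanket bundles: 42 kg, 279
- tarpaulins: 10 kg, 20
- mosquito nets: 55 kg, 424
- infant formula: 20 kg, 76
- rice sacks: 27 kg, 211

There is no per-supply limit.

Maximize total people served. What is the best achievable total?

726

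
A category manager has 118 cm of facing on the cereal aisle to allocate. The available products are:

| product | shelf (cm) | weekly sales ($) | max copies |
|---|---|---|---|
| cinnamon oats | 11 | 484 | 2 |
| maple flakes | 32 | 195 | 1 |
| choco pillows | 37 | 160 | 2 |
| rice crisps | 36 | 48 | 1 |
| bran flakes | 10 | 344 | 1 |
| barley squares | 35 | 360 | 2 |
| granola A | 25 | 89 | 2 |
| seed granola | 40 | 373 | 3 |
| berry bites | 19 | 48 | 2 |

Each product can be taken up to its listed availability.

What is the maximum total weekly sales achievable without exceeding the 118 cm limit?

2058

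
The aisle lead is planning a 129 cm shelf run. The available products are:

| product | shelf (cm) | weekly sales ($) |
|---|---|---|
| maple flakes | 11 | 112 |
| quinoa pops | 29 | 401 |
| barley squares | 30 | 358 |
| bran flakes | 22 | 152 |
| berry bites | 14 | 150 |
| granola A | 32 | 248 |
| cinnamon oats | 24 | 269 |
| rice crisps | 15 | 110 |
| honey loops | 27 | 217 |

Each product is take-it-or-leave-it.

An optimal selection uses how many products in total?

5

Optimal total is 1426.
One optimal bundle: quinoa pops + barley squares + berry bites + granola A + cinnamon oats (129 cm).
Every optimal selection uses 5 products.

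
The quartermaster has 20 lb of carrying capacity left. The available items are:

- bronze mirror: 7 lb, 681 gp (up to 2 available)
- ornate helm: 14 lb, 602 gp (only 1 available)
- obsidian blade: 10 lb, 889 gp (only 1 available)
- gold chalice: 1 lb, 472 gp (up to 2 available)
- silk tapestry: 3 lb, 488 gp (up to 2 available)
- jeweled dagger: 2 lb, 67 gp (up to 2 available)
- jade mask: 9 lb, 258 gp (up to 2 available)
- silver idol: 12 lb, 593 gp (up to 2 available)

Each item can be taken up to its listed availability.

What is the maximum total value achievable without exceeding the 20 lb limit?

2876

Taking the top-ratio items first gives bronze mirror + 2×gold chalice + 2×silk tapestry + 2×jeweled dagger for 2735 (19 lb).
The 9 lb tied up in bronze mirror and jeweled dagger is better spent on obsidian blade — total rises to 2876 (20 lb).
Nothing else within 20 lb beats 2876.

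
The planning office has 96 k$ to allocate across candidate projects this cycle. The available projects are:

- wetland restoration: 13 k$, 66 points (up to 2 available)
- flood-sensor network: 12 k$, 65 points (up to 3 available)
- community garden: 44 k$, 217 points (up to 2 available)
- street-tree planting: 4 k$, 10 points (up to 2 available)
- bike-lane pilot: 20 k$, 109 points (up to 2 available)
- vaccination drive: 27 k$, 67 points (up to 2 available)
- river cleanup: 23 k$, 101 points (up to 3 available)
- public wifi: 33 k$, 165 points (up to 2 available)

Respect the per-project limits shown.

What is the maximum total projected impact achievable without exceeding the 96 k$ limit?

The ratio heuristic lands on wetland restoration + 3×flood-sensor network + street-tree planting + 2×bike-lane pilot (489) but leaves 3 k$ idle.
The 41 k$ tied up in wetland restoration and 2×flood-sensor network and street-tree planting is better spent on community garden — total rises to 500 (96 k$).
Nothing else within 96 k$ beats 500.

500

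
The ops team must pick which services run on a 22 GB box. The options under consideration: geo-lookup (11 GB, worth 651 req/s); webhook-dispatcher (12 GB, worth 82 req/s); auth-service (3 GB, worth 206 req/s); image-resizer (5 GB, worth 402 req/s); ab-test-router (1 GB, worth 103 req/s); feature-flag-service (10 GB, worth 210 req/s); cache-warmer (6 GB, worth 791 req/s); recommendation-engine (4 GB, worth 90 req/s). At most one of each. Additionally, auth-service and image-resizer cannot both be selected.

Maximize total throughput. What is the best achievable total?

1844

By throughput per GB: cache-warmer 131.83, ab-test-router 103.00, image-resizer 80.40 lead.
Best packing: geo-lookup + image-resizer + cache-warmer — 22 GB, 1844 total.
No other feasible combination exceeds 1844.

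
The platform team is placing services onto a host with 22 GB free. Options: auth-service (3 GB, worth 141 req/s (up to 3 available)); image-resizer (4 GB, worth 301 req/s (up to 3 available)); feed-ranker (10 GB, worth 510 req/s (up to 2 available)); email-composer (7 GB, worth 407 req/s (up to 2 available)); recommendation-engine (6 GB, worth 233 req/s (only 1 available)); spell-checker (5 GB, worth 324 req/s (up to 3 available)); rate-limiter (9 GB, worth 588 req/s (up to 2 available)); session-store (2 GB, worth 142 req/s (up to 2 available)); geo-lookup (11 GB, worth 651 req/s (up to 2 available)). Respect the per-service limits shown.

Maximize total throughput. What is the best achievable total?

1551

Greedy by ratio would take 3×image-resizer + spell-checker + 2×session-store: 21 GB used, total 1511.
Dropping 2×session-store frees 4 GB; slotting in spell-checker (5 GB) lifts the total to 1551 at 22 GB.
That's the maximum — no swap from here does better than 1551.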